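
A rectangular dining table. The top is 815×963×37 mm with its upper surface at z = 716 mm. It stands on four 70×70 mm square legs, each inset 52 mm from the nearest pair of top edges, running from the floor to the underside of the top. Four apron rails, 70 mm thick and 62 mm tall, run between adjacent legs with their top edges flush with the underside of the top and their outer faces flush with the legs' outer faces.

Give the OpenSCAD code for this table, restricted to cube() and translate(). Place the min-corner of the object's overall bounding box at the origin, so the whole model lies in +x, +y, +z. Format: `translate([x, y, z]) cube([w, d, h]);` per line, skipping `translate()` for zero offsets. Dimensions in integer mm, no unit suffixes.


// leg_h = 716 - 37 = 679
// apron z = 679 - 62 = 617
translate([0, 0, 679]) cube([815, 963, 37]);
translate([52, 52, 0]) cube([70, 70, 679]);
translate([693, 52, 0]) cube([70, 70, 679]);
translate([52, 841, 0]) cube([70, 70, 679]);
translate([693, 841, 0]) cube([70, 70, 679]);
translate([122, 52, 617]) cube([571, 70, 62]);
translate([122, 841, 617]) cube([571, 70, 62]);
translate([52, 122, 617]) cube([70, 719, 62]);
translate([693, 122, 617]) cube([70, 719, 62]);


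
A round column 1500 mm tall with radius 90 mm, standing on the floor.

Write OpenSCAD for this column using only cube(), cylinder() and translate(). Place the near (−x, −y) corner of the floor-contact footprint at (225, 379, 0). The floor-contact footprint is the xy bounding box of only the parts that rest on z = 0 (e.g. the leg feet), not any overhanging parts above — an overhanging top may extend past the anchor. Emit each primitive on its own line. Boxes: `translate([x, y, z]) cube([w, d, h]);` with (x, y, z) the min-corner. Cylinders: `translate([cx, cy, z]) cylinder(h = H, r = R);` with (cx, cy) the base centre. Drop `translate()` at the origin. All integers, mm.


translate([315, 469, 0]) cylinder(h = 1500, r = 90);


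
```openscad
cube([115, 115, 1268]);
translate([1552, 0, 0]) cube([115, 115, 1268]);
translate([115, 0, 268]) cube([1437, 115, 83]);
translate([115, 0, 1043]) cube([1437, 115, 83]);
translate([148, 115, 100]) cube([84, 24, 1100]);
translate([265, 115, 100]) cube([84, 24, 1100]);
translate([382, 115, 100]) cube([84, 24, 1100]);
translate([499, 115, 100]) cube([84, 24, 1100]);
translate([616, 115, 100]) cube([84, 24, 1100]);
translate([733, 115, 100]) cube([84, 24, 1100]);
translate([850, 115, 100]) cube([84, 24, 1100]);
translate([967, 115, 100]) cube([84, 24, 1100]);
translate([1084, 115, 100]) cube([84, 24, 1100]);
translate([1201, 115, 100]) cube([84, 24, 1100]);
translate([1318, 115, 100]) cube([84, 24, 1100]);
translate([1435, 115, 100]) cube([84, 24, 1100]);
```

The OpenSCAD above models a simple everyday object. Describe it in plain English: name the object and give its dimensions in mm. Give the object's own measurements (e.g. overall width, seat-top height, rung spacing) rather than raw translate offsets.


A fence section. Two 115×115 mm posts, 1268 mm tall, stand on the floor with a clear span of 1437 mm between their inner faces. Two horizontal rails of 115×83 mm section span the gap between the posts with their undersides at z = 268 mm and z = 1043 mm, flush with the posts' −y face. 12 pickets, each 84 mm wide, 24 mm thick and 1100 mm tall, are fixed to the +y face of the rails with their bottoms at z = 100 mm, spaced across the span with a 33 mm gap after the −x post and between neighbouring pickets and before the +x post.


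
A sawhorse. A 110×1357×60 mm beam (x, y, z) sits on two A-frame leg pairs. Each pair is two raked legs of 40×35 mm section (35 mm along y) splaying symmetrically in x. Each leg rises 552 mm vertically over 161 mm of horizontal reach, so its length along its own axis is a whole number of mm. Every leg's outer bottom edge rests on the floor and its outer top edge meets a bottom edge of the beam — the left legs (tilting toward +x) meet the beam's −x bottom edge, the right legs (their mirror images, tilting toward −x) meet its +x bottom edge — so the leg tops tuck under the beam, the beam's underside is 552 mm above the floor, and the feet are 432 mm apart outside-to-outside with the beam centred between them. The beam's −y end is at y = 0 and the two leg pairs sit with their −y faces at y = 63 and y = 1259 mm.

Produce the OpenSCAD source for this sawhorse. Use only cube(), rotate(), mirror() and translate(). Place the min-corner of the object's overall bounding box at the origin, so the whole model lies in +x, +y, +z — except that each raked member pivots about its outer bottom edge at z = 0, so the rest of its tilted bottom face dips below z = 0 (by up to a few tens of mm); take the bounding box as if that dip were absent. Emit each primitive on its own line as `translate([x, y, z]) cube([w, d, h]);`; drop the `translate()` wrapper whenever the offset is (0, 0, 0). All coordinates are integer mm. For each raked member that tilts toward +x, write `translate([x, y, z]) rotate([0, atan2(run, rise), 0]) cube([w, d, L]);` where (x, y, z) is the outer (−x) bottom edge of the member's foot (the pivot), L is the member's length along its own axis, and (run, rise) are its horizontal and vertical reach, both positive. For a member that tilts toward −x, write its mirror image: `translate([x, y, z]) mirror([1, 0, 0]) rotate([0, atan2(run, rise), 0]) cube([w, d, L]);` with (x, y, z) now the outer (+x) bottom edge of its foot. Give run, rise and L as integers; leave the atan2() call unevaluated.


// leg length = √(161² + 552²) = 575
// right-leg outer foot x = 2·161 + 110 = 432
// beam min-corner = (161, 0, 552)
translate([161, 0, 552]) cube([110, 1357, 60]);
translate([0, 63, 0]) rotate([0, atan2(161, 552), 0]) cube([40, 35, 575]);
translate([432, 63, 0]) mirror([1, 0, 0]) rotate([0, atan2(161, 552), 0]) cube([40, 35, 575]);
translate([0, 1259, 0]) rotate([0, atan2(161, 552), 0]) cube([40, 35, 575]);
translate([432, 1259, 0]) mirror([1, 0, 0]) rotate([0, atan2(161, 552), 0]) cube([40, 35, 575]);


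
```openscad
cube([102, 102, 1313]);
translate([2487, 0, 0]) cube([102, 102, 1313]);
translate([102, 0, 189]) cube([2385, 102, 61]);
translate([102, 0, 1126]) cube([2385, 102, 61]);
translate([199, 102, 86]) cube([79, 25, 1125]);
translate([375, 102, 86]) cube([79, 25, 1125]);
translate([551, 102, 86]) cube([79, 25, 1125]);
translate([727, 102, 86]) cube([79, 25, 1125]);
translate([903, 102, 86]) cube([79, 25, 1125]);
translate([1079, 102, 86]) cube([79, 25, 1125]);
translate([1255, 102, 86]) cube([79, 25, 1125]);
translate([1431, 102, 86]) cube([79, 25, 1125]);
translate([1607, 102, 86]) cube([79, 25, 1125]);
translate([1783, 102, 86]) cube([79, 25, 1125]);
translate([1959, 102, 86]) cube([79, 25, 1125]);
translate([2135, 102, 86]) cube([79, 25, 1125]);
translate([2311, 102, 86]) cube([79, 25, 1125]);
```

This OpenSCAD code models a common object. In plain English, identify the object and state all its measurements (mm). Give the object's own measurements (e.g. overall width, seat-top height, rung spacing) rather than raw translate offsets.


A fence section. Two 102×102 mm posts, 1313 mm tall, stand on the floor with a clear span of 2385 mm between their inner faces. Two horizontal rails of 102×61 mm section span the gap between the posts with their undersides at z = 189 mm and z = 1126 mm, flush with the posts' −y face. 13 pickets, each 79 mm wide, 25 mm thick and 1125 mm tall, are fixed to the +y face of the rails with their bottoms at z = 86 mm, spaced across the span with a 97 mm gap after the −x post and between neighbouring pickets and before the +x post.


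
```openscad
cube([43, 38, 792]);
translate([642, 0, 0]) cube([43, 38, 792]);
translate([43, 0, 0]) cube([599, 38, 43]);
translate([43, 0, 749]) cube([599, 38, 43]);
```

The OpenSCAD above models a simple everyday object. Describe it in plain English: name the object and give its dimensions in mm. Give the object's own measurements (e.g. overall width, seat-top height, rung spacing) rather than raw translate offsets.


A rectangular picture frame lying in the x–z plane (depth along y). The opening is 599 mm wide (x) by 706 mm tall (z), surrounded by a border 43 mm wide on all four sides. The frame is 38 mm deep and is made of two full-height vertical stiles with two horizontal rails fitted between them.


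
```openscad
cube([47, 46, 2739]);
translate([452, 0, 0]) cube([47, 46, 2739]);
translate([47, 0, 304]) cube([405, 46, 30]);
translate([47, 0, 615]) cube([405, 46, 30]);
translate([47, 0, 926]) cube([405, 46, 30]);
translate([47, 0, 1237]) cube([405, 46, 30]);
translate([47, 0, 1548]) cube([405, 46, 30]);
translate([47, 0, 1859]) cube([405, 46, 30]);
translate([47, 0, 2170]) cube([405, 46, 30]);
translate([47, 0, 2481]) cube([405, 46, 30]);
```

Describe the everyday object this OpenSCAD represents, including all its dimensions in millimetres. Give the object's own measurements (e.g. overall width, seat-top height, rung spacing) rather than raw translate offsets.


A straight ladder. Two 47×46 mm vertical rails, 2739 mm tall, stand 499 mm apart (outside-to-outside) with their front faces coplanar on the −y side. 8 rungs, each 46 mm deep and 30 mm tall, span between the inner faces of the rails, front faces flush with the rails. The lowest rung's underside is at z = 304 mm and rungs are spaced 311 mm apart (underside to underside).


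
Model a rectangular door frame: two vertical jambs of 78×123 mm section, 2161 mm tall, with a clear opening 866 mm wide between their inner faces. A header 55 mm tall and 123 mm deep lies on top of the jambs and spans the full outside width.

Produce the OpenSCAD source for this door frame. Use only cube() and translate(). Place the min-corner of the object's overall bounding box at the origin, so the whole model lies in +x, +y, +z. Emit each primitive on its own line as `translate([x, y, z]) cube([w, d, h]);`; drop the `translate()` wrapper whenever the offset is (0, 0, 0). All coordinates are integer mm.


cube([78, 123, 2161]);
translate([944, 0, 0]) cube([78, 123, 2161]);
translate([0, 0, 2161]) cube([1022, 123, 55]);


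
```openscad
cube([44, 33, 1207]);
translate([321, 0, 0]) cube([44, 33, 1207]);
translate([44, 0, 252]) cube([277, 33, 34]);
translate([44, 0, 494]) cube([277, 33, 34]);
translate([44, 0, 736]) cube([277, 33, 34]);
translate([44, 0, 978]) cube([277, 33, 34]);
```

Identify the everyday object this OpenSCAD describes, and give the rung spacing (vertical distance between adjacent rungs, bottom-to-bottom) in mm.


A ladder. The rung spacing is 242 mm.

Two tall 44×33 posts with 4 short bars between them — a ladder. Adjacent rungs sit at z = 252 and z = 494, so the spacing is 494 − 252 = 242 mm.


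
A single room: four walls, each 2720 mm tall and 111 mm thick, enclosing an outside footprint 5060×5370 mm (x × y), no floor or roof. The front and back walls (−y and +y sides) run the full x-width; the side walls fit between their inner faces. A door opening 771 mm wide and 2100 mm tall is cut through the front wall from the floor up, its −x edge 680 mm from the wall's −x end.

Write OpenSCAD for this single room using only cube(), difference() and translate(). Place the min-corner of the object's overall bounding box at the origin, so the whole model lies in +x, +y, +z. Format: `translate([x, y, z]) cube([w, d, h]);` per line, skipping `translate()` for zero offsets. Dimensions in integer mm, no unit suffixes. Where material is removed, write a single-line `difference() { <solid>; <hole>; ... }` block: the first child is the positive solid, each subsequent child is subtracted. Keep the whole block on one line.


difference() { cube([5060, 111, 2720]); translate([680, 0, 0]) cube([771, 111, 2100]); }
translate([0, 5259, 0]) cube([5060, 111, 2720]);
translate([0, 111, 0]) cube([111, 5148, 2720]);
translate([4949, 111, 0]) cube([111, 5148, 2720]);


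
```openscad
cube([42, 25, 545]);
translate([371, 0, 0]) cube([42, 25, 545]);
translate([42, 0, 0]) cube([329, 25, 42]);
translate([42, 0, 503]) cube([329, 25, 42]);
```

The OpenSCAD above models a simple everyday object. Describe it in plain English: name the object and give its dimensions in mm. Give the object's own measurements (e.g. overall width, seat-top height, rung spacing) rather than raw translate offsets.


A rectangular picture frame lying in the x–z plane (depth along y). The opening is 329 mm wide (x) by 461 mm tall (z), surrounded by a border 42 mm wide on all four sides. The frame is 25 mm deep and is made of two full-height vertical stiles with two horizontal rails fitted between them.


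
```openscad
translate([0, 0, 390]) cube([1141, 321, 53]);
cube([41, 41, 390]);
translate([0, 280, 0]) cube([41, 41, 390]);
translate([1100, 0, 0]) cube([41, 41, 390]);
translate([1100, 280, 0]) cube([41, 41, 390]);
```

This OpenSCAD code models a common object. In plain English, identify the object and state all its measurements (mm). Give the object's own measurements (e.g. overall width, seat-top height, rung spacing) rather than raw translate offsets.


A bench: a 1141×321 mm seat slab, 53 mm thick, top at z = 443 mm, on four 41×41 mm square legs flush with the seat corners and standing on z = 0.


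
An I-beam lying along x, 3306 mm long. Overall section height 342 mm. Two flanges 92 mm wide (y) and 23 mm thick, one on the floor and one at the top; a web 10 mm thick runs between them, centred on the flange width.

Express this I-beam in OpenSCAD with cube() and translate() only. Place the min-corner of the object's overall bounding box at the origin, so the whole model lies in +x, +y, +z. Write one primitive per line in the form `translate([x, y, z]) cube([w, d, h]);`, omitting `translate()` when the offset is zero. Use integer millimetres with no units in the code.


cube([3306, 92, 23]);
translate([0, 41, 23]) cube([3306, 10, 296]);
translate([0, 0, 319]) cube([3306, 92, 23]);


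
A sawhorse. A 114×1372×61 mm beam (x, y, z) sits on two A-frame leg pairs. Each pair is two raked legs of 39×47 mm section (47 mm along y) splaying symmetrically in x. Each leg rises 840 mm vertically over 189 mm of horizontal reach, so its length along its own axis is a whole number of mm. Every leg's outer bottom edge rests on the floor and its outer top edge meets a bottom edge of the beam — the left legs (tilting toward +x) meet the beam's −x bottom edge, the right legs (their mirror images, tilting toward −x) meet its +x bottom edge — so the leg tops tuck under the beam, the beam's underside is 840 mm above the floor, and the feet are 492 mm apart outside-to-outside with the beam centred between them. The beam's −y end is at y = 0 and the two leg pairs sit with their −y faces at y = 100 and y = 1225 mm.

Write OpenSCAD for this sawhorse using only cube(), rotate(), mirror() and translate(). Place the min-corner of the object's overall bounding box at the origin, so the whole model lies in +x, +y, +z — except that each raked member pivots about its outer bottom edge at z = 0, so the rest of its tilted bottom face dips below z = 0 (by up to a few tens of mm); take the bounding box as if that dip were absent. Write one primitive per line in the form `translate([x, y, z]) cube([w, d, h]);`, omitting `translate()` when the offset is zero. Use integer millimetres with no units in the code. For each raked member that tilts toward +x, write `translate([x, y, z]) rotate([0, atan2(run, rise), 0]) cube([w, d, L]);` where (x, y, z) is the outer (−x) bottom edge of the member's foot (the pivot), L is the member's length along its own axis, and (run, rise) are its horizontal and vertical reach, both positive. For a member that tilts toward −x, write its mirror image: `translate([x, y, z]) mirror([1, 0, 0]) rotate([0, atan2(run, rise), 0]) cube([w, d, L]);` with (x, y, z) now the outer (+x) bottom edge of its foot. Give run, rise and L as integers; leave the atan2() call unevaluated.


// leg length = √(189² + 840²) = 861
// right-leg outer foot x = 2·189 + 114 = 492
// beam min-corner = (189, 0, 840)
translate([189, 0, 840]) cube([114, 1372, 61]);
translate([0, 100, 0]) rotate([0, atan2(189, 840), 0]) cube([39, 47, 861]);
translate([492, 100, 0]) mirror([1, 0, 0]) rotate([0, atan2(189, 840), 0]) cube([39, 47, 861]);
translate([0, 1225, 0]) rotate([0, atan2(189, 840), 0]) cube([39, 47, 861]);
translate([492, 1225, 0]) mirror([1, 0, 0]) rotate([0, atan2(189, 840), 0]) cube([39, 47, 861]);


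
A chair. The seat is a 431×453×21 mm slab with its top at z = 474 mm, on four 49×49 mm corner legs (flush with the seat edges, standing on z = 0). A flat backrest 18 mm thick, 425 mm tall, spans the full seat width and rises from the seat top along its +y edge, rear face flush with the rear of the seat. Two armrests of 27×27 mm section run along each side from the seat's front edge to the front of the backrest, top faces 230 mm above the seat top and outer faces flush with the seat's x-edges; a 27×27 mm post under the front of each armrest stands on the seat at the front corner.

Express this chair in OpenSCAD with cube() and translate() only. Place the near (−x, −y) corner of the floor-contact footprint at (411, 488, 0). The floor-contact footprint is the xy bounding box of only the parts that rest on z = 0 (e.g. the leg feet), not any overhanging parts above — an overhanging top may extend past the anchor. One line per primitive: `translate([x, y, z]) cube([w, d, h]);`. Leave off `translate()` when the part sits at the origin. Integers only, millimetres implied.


// leg_h = 474 - 21 = 453
// arm post h = 230 - 27 = 203
translate([411, 488, 453]) cube([431, 453, 21]);
translate([411, 488, 0]) cube([49, 49, 453]);
translate([793, 488, 0]) cube([49, 49, 453]);
translate([411, 892, 0]) cube([49, 49, 453]);
translate([793, 892, 0]) cube([49, 49, 453]);
translate([411, 923, 474]) cube([431, 18, 425]);
translate([411, 488, 677]) cube([27, 435, 27]);
translate([815, 488, 677]) cube([27, 435, 27]);
translate([411, 488, 474]) cube([27, 27, 203]);
translate([815, 488, 474]) cube([27, 27, 203]);


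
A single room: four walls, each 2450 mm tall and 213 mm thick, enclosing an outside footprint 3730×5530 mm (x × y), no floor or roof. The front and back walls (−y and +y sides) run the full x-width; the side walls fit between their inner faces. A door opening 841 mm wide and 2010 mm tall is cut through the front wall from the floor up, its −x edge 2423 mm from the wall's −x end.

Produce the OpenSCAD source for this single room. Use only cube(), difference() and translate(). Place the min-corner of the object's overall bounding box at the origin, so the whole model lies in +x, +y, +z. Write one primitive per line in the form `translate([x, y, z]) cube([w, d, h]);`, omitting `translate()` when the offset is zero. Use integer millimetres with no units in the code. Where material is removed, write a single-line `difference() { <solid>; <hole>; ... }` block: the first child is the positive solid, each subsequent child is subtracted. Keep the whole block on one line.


difference() { cube([3730, 213, 2450]); translate([2423, 0, 0]) cube([841, 213, 2010]); }
translate([0, 5317, 0]) cube([3730, 213, 2450]);
translate([0, 213, 0]) cube([213, 5104, 2450]);
translate([3517, 213, 0]) cube([213, 5104, 2450]);


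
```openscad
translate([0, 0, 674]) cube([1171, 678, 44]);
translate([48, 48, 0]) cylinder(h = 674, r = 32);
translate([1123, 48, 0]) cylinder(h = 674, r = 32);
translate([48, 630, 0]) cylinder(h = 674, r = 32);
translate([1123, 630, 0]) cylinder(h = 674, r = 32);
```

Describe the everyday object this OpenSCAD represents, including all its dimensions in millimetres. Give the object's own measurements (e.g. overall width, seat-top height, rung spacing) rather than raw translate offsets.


A table: top 1171 mm (x) × 678 mm (y), 44 mm thick, upper face at z = 718 mm, on four round legs of 64 mm diameter, each leg's bounding box inset 16 mm from the nearest pair of top edges from z = 0 to the bottom of the top.


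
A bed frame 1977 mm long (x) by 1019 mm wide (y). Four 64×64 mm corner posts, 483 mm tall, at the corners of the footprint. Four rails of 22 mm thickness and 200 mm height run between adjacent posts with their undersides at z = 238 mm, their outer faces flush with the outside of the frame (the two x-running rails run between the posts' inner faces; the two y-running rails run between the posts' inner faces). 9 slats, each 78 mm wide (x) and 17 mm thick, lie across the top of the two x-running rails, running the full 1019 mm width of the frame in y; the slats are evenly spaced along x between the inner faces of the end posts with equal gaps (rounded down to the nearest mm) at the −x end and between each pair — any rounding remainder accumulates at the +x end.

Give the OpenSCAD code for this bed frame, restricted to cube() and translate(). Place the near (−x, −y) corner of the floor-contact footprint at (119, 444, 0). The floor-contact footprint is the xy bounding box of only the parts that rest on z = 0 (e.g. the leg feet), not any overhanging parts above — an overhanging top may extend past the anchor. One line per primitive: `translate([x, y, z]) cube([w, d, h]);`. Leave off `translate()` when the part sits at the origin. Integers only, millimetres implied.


translate([119, 444, 0]) cube([64, 64, 483]);
translate([119, 1399, 0]) cube([64, 64, 483]);
translate([2032, 444, 0]) cube([64, 64, 483]);
translate([2032, 1399, 0]) cube([64, 64, 483]);
translate([183, 444, 238]) cube([1849, 22, 200]);
translate([183, 1441, 238]) cube([1849, 22, 200]);
translate([119, 508, 238]) cube([22, 891, 200]);
translate([2074, 508, 238]) cube([22, 891, 200]);
translate([297, 444, 438]) cube([78, 1019, 17]);
translate([489, 444, 438]) cube([78, 1019, 17]);
translate([681, 444, 438]) cube([78, 1019, 17]);
translate([873, 444, 438]) cube([78, 1019, 17]);
translate([1065, 444, 438]) cube([78, 1019, 17]);
translate([1257, 444, 438]) cube([78, 1019, 17]);
translate([1449, 444, 438]) cube([78, 1019, 17]);
translate([1641, 444, 438]) cube([78, 1019, 17]);
translate([1833, 444, 438]) cube([78, 1019, 17]);


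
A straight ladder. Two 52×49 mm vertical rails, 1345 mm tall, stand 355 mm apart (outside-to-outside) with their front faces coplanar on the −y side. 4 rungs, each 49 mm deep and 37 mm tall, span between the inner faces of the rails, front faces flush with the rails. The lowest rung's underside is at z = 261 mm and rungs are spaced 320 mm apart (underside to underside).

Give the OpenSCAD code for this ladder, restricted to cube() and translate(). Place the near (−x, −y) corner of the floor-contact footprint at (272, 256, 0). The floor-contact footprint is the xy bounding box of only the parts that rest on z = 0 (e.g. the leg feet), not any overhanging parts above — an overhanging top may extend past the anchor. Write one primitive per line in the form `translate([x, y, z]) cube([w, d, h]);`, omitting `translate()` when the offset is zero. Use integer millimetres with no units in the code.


// rung span = 355 - 2*52 = 251
// rung[k] z = 261 + k*320
translate([272, 256, 0]) cube([52, 49, 1345]);
translate([575, 256, 0]) cube([52, 49, 1345]);
translate([324, 256, 261]) cube([251, 49, 37]);
translate([324, 256, 581]) cube([251, 49, 37]);
translate([324, 256, 901]) cube([251, 49, 37]);
translate([324, 256, 1221]) cube([251, 49, 37]);


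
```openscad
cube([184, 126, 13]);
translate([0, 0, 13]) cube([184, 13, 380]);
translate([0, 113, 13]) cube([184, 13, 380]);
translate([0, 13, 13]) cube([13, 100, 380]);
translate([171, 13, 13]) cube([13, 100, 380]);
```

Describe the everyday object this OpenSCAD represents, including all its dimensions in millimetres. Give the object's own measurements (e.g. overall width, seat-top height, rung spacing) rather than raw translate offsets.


An open-topped rectangular box: outside dimensions 184×126×393 mm, with a uniform wall and base thickness of 13 mm. The base is a full 184×126 slab on the floor; four walls sit on top of the base. The front and back walls (the −y and +y sides) span the full width; the two side walls fit between them.


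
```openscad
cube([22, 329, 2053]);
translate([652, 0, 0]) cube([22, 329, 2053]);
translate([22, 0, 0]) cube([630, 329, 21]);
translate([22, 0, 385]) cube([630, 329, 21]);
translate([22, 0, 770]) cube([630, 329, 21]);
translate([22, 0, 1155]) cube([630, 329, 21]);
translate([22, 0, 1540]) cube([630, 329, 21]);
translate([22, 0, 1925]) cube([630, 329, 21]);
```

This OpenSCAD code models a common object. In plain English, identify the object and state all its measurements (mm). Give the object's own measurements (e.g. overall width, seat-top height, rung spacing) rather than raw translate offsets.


An open bookshelf. Two side panels, each 22 mm thick, 329 mm deep and 2053 mm tall, stand 674 mm apart (outside-to-outside). Between them sit 6 shelves, each 21 mm thick and 329 mm deep, spanning the full gap between the sides. The bottom shelf rests on the floor (its underside at z = 0) and the clear gap between one shelf's top and the next shelf's underside is 364 mm.


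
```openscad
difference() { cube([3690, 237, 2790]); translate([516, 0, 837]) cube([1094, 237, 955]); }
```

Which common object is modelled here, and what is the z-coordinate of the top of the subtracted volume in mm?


A wall with a window opening. The window head height is 1792 mm.

A wall with a rectangular opening subtracted — a window. Sill at z = 837, opening 955 mm tall, so the head is at 837 + 955 = 1792 mm.


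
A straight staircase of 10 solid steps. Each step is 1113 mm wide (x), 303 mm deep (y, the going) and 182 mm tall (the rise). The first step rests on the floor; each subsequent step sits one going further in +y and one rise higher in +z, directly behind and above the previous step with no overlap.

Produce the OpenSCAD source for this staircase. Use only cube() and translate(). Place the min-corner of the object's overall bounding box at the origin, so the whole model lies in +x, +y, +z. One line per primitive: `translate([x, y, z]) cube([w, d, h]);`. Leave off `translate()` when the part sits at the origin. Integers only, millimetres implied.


cube([1113, 303, 182]);
translate([0, 303, 182]) cube([1113, 303, 182]);
translate([0, 606, 364]) cube([1113, 303, 182]);
translate([0, 909, 546]) cube([1113, 303, 182]);
translate([0, 1212, 728]) cube([1113, 303, 182]);
translate([0, 1515, 910]) cube([1113, 303, 182]);
translate([0, 1818, 1092]) cube([1113, 303, 182]);
translate([0, 2121, 1274]) cube([1113, 303, 182]);
translate([0, 2424, 1456]) cube([1113, 303, 182]);
translate([0, 2727, 1638]) cube([1113, 303, 182]);


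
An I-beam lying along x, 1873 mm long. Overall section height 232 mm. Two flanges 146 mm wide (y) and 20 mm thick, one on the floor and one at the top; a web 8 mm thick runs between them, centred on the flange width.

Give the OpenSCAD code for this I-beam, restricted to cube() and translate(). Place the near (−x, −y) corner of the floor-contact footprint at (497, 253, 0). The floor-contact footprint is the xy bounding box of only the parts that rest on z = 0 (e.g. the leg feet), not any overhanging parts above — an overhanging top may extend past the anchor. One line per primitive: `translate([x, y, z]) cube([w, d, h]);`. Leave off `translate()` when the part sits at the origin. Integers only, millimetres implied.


translate([497, 253, 0]) cube([1873, 146, 20]);
translate([497, 322, 20]) cube([1873, 8, 192]);
translate([497, 253, 212]) cube([1873, 146, 20]);


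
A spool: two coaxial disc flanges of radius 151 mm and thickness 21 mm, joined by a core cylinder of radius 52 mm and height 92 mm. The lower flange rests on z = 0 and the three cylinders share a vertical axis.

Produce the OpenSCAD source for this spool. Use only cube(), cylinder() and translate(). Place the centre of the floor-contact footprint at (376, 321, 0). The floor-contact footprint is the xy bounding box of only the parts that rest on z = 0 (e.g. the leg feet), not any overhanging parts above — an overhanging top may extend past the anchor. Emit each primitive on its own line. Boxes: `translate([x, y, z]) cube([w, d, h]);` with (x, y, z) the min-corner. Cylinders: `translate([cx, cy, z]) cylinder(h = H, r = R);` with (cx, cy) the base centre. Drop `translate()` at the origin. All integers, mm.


translate([376, 321, 0]) cylinder(h = 21, r = 151);
translate([376, 321, 21]) cylinder(h = 92, r = 52);
translate([376, 321, 113]) cylinder(h = 21, r = 151);


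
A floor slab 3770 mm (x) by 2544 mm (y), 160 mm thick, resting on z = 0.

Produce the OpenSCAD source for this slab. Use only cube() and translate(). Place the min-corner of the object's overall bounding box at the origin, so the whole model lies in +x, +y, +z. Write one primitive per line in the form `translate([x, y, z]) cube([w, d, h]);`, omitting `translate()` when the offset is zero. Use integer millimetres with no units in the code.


cube([3770, 2544, 160]);


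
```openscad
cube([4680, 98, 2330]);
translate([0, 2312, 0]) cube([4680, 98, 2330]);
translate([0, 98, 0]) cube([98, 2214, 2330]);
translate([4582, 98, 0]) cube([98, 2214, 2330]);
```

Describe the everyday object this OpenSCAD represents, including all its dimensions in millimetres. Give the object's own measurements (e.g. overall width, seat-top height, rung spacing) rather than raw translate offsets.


The wall frame of a small rectangular building: four walls, each 2330 mm tall and 98 mm thick, enclosing a footprint 4680 mm (x) by 2410 mm (y) outside-to-outside, with no floor or roof. The front and back walls (the −y and +y sides) span the full width; the two side walls fit between them.


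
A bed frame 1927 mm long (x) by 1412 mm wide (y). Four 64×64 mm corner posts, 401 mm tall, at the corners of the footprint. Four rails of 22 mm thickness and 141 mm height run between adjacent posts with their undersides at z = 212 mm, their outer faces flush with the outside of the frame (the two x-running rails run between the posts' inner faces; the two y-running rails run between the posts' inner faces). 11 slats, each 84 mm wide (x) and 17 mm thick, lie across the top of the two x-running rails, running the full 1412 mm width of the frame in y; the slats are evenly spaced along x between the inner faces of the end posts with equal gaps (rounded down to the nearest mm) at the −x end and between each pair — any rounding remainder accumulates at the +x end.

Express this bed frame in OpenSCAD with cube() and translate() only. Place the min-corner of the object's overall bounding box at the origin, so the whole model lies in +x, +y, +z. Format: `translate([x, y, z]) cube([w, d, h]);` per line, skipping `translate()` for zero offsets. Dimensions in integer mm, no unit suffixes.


cube([64, 64, 401]);
translate([0, 1348, 0]) cube([64, 64, 401]);
translate([1863, 0, 0]) cube([64, 64, 401]);
translate([1863, 1348, 0]) cube([64, 64, 401]);
translate([64, 0, 212]) cube([1799, 22, 141]);
translate([64, 1390, 212]) cube([1799, 22, 141]);
translate([0, 64, 212]) cube([22, 1284, 141]);
translate([1905, 64, 212]) cube([22, 1284, 141]);
translate([136, 0, 353]) cube([84, 1412, 17]);
translate([292, 0, 353]) cube([84, 1412, 17]);
translate([448, 0, 353]) cube([84, 1412, 17]);
translate([604, 0, 353]) cube([84, 1412, 17]);
translate([760, 0, 353]) cube([84, 1412, 17]);
translate([916, 0, 353]) cube([84, 1412, 17]);
translate([1072, 0, 353]) cube([84, 1412, 17]);
translate([1228, 0, 353]) cube([84, 1412, 17]);
translate([1384, 0, 353]) cube([84, 1412, 17]);
translate([1540, 0, 353]) cube([84, 1412, 17]);
translate([1696, 0, 353]) cube([84, 1412, 17]);


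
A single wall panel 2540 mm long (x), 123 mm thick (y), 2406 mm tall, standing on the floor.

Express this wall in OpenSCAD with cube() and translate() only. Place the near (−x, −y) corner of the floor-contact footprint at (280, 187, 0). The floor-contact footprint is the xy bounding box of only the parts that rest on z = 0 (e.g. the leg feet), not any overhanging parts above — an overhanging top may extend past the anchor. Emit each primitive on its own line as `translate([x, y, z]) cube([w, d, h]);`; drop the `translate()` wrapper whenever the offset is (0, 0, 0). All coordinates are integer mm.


translate([280, 187, 0]) cube([2540, 123, 2406]);


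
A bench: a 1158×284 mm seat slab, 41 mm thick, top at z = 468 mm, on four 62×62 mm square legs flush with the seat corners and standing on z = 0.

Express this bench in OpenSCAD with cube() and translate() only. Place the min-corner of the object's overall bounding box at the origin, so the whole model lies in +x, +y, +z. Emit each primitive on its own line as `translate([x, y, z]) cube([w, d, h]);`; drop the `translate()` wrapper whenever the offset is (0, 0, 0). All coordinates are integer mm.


// leg_h = 468 − 41 = 427
translate([0, 0, 427]) cube([1158, 284, 41]);
cube([62, 62, 427]);
translate([0, 222, 0]) cube([62, 62, 427]);
translate([1096, 0, 0]) cube([62, 62, 427]);
translate([1096, 222, 0]) cube([62, 62, 427]);


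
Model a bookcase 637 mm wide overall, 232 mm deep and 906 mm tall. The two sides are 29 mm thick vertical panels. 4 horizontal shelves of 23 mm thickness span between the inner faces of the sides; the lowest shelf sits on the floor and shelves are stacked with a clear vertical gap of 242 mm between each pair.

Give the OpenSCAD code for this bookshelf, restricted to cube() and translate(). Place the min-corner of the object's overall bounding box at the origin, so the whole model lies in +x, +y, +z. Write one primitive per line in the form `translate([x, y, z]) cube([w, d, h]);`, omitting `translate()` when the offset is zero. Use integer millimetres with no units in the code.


cube([29, 232, 906]);
translate([608, 0, 0]) cube([29, 232, 906]);
translate([29, 0, 0]) cube([579, 232, 23]);
translate([29, 0, 265]) cube([579, 232, 23]);
translate([29, 0, 530]) cube([579, 232, 23]);
translate([29, 0, 795]) cube([579, 232, 23]);


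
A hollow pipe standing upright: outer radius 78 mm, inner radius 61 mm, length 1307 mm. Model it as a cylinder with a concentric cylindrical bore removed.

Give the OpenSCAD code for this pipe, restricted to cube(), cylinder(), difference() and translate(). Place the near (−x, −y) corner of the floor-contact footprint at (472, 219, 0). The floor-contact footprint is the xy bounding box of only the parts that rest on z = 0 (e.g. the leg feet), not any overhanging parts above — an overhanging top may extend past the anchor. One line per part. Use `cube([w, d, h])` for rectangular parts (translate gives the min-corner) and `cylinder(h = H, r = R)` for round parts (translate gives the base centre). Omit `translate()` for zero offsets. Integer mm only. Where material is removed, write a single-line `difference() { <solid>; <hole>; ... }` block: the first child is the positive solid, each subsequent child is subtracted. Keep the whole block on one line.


difference() { translate([550, 297, 0]) cylinder(h = 1307, r = 78); translate([550, 297, 0]) cylinder(h = 1307, r = 61); }


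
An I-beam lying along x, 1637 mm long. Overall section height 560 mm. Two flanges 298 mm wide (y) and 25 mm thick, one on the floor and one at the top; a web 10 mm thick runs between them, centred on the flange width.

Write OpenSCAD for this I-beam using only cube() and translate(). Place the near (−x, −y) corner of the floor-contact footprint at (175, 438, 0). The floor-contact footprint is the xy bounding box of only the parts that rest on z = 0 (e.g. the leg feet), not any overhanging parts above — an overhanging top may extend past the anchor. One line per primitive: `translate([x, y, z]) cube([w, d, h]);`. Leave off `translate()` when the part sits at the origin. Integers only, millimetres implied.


translate([175, 438, 0]) cube([1637, 298, 25]);
translate([175, 582, 25]) cube([1637, 10, 510]);
translate([175, 438, 535]) cube([1637, 298, 25]);


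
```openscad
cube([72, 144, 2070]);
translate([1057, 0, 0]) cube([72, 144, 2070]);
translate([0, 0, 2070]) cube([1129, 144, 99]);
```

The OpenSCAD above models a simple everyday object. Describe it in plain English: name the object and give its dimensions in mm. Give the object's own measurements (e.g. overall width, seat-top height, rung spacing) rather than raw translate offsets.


A door frame. The clear opening is 985 mm wide and 2070 mm high. Two 72 mm wide jambs, 144 mm deep, stand either side of the opening from the floor to the top of the opening. A 99 mm thick head sits across the top of both jambs, spanning the full outside width of the frame.


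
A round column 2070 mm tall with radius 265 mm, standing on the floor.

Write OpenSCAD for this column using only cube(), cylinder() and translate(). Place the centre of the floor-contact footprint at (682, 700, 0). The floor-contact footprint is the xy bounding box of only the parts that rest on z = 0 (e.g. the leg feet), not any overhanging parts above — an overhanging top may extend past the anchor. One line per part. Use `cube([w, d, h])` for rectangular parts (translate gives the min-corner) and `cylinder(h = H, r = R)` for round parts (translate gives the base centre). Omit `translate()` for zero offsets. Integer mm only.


translate([682, 700, 0]) cylinder(h = 2070, r = 265);


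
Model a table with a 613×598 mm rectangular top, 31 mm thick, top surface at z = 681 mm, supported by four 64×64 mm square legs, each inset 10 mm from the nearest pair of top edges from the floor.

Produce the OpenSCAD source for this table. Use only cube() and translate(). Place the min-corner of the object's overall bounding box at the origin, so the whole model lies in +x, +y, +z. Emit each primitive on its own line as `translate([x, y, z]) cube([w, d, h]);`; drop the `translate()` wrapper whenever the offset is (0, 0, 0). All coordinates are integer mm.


translate([0, 0, 650]) cube([613, 598, 31]);
translate([10, 10, 0]) cube([64, 64, 650]);
translate([539, 10, 0]) cube([64, 64, 650]);
translate([10, 524, 0]) cube([64, 64, 650]);
translate([539, 524, 0]) cube([64, 64, 650]);


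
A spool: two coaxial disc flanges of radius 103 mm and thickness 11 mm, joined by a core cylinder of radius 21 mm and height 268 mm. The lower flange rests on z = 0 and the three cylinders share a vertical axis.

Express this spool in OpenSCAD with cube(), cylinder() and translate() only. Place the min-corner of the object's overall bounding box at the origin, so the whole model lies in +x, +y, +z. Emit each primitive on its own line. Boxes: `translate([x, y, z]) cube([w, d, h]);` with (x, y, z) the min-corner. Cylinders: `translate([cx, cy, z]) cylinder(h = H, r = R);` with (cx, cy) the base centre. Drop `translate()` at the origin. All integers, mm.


translate([103, 103, 0]) cylinder(h = 11, r = 103);
translate([103, 103, 11]) cylinder(h = 268, r = 21);
translate([103, 103, 279]) cylinder(h = 11, r = 103);


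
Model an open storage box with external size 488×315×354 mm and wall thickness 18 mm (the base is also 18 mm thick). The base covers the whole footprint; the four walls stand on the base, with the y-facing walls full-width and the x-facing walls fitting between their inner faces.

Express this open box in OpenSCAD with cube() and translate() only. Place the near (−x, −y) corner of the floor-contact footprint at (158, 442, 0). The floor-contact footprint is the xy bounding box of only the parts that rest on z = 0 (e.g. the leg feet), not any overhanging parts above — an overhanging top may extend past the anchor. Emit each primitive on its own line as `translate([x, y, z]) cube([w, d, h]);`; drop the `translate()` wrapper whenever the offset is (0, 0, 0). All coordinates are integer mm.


translate([158, 442, 0]) cube([488, 315, 18]);
translate([158, 442, 18]) cube([488, 18, 336]);
translate([158, 739, 18]) cube([488, 18, 336]);
translate([158, 460, 18]) cube([18, 279, 336]);
translate([628, 460, 18]) cube([18, 279, 336]);


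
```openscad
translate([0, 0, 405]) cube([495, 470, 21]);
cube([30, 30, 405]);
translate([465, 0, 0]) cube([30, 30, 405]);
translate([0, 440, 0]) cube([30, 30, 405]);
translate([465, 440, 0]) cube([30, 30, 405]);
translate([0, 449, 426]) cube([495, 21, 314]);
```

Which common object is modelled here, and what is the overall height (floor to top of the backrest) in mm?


A chair. The overall height is 740 mm.

A slab on four corner posts with a tall panel at the back — a chair. The seat slab sits at z = 405 with thickness 21, and the 314 mm backrest starts at the seat top, so the overall height is 405 + 21 + 314 = 740 mm.
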